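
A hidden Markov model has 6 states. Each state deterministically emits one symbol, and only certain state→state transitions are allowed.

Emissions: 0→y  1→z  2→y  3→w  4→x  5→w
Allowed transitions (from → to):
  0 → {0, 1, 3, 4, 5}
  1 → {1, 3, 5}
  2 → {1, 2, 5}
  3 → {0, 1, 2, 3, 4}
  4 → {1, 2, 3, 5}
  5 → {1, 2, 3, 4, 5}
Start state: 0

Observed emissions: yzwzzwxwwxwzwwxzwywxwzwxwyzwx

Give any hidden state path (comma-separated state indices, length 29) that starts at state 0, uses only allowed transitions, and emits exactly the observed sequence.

  [0] y  {0,2}  => 0  start
  [1] z  {1}  => 1  0->1 ok
  [2] w  {3,5}  => 5  1->5 ok
  [3] z  {1}  => 1  5->1 ok
  [4] z  {1}  => 1  1->1 ok
  [5] w  {3,5}  => 3  1->3 ok
  [6] x  {4}  => 4  3->4 ok
  [7] w  {3,5}  => 5  4->5 ok
  [8] w  {3,5}  => 3  5->3 ok
  [9] x  {4}  => 4  3->4 ok
  [10] w  {3,5}  => 3  4->3 ok
  [11] z  {1}  => 1  3->1 ok
  [12] w  {3,5}  => 5  1->5 ok
  [13] w  {3,5}  => 3  5->3 ok
  [14] x  {4}  => 4  3->4 ok
  [15] z  {1}  => 1  4->1 ok
  [16] w  {3,5}  => 3  1->3 ok
  [17] y  {0,2}  => 0  3->0 ok
  [18] w  {3,5}  => 5  0->5 ok
  [19] x  {4}  => 4  5->4 ok
  [20] w  {3,5}  => 5  4->5 ok
  [21] z  {1}  => 1  5->1 ok
  [22] w  {3,5}  => 3  1->3 ok
  [23] x  {4}  => 4  3->4 ok
  [24] w  {3,5}  => 3  4->3 ok
  [25] y  {0,2}  => 0  3->0 ok
  [26] z  {1}  => 1  0->1 ok
  [27] w  {3,5}  => 3  1->3 ok
  [28] x  {4}  => 4  3->4 ok

0,1,5,1,1,3,4,5,3,4,3,1,5,3,4,1,3,0,5,4,5,1,3,4,3,0,1,3,4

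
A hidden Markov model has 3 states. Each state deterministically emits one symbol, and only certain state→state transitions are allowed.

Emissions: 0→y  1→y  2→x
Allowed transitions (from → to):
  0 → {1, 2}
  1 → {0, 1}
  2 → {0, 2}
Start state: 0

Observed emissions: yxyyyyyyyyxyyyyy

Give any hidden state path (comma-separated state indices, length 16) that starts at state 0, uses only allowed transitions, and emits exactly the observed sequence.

  pos 0: y in {0,1}, choose 0; start
  pos 1: x in {2}, choose 2; 0->2 ok
  pos 2: y in {0,1}, choose 0; 2->0 ok
  pos 3: y in {0,1}, choose 1; 0->1 ok
  pos 4: y in {0,1}, choose 1; 1->1 ok
  pos 5: y in {0,1}, choose 1; 1->1 ok
  pos 6: y in {0,1}, choose 0; 1->0 ok
  pos 7: y in {0,1}, choose 1; 0->1 ok
  pos 8: y in {0,1}, choose 1; 1->1 ok
  pos 9: y in {0,1}, choose 0; 1->0 ok
  pos 10: x in {2}, choose 2; 0->2 ok
  pos 11: y in {0,1}, choose 0; 2->0 ok
  pos 12: y in {0,1}, choose 1; 0->1 ok
  pos 13: y in {0,1}, choose 1; 1->1 ok
  pos 14: y in {0,1}, choose 0; 1->0 ok
  pos 15: y in {0,1}, choose 1; 0->1 ok

0,2,0,1,1,1,0,1,1,0,2,0,1,1,0,1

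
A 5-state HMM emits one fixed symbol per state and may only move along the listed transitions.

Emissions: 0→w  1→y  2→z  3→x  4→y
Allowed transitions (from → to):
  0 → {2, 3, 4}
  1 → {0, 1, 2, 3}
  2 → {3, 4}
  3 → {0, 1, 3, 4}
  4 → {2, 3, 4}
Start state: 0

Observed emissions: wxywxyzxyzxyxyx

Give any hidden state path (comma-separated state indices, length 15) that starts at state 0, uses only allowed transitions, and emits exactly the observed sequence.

  0: obs=w cand={0} pick 0 [start]
  1: obs=x cand={3} pick 3 [0->3 ok]
  2: obs=y cand={1,4} pick 1 [3->1 ok]
  3: obs=w cand={0} pick 0 [1->0 ok]
  4: obs=x cand={3} pick 3 [0->3 ok]
  5: obs=y cand={1,4} pick 4 [3->4 ok]
  6: obs=z cand={2} pick 2 [4->2 ok]
  7: obs=x cand={3} pick 3 [2->3 ok]
  8: obs=y cand={1,4} pick 1 [3->1 ok]
  9: obs=z cand={2} pick 2 [1->2 ok]
  10: obs=x cand={3} pick 3 [2->3 ok]
  11: obs=y cand={1,4} pick 4 [3->4 ok]
  12: obs=x cand={3} pick 3 [4->3 ok]
  13: obs=y cand={1,4} pick 4 [3->4 ok]
  14: obs=x cand={3} pick 3 [4->3 ok]

0,3,1,0,3,4,2,3,1,2,3,4,3,4,3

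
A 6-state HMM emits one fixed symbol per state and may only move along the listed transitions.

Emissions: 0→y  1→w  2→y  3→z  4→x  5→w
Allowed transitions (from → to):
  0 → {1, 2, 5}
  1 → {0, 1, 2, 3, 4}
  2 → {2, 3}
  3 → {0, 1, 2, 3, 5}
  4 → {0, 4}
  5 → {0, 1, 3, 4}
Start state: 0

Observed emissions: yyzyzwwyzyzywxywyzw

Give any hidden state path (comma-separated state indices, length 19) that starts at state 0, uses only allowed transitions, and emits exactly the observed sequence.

0,2,3,2,3,1,1,2,3,2,3,0,1,4,0,1,2,3,5

  [0] y  {0,2}  => 0  start
  [1] y  {0,2}  => 2  0->2 ok
  [2] z  {3}  => 3  2->3 ok
  [3] y  {0,2}  => 2  3->2 ok
  [4] z  {3}  => 3  2->3 ok
  [5] w  {1,5}  => 1  3->1 ok
  [6] w  {1,5}  => 1  1->1 ok
  [7] y  {0,2}  => 2  1->2 ok
  [8] z  {3}  => 3  2->3 ok
  [9] y  {0,2}  => 2  3->2 ok
  [10] z  {3}  => 3  2->3 ok
  [11] y  {0,2}  => 0  3->0 ok
  [12] w  {1,5}  => 1  0->1 ok
  [13] x  {4}  => 4  1->4 ok
  [14] y  {0,2}  => 0  4->0 ok
  [15] w  {1,5}  => 1  0->1 ok
  [16] y  {0,2}  => 2  1->2 ok
  [17] z  {3}  => 3  2->3 ok
  [18] w  {1,5}  => 5  3->5 ok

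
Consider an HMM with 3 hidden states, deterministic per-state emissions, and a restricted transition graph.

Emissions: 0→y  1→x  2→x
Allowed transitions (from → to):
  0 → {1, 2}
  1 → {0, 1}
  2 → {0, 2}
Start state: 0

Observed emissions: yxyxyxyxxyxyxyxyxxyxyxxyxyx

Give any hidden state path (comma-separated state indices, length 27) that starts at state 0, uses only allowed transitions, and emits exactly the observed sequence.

  0: obs=y cand={0} pick 0 [start]
  1: obs=x cand={1,2} pick 1 [0->1 ok]
  2: obs=y cand={0} pick 0 [1->0 ok]
  3: obs=x cand={1,2} pick 2 [0->2 ok]
  4: obs=y cand={0} pick 0 [2->0 ok]
  5: obs=x cand={1,2} pick 2 [0->2 ok]
  6: obs=y cand={0} pick 0 [2->0 ok]
  7: obs=x cand={1,2} pick 2 [0->2 ok]
  8: obs=x cand={1,2} pick 2 [2->2 ok]
  9: obs=y cand={0} pick 0 [2->0 ok]
  10: obs=x cand={1,2} pick 2 [0->2 ok]
  11: obs=y cand={0} pick 0 [2->0 ok]
  12: obs=x cand={1,2} pick 2 [0->2 ok]
  13: obs=y cand={0} pick 0 [2->0 ok]
  14: obs=x cand={1,2} pick 1 [0->1 ok]
  15: obs=y cand={0} pick 0 [1->0 ok]
  16: obs=x cand={1,2} pick 2 [0->2 ok]
  17: obs=x cand={1,2} pick 2 [2->2 ok]
  18: obs=y cand={0} pick 0 [2->0 ok]
  19: obs=x cand={1,2} pick 1 [0->1 ok]
  20: obs=y cand={0} pick 0 [1->0 ok]
  21: obs=x cand={1,2} pick 2 [0->2 ok]
  22: obs=x cand={1,2} pick 2 [2->2 ok]
  23: obs=y cand={0} pick 0 [2->0 ok]
  24: obs=x cand={1,2} pick 2 [0->2 ok]
  25: obs=y cand={0} pick 0 [2->0 ok]
  26: obs=x cand={1,2} pick 2 [0->2 ok]

0,1,0,2,0,2,0,2,2,0,2,0,2,0,1,0,2,2,0,1,0,2,2,0,2,0,2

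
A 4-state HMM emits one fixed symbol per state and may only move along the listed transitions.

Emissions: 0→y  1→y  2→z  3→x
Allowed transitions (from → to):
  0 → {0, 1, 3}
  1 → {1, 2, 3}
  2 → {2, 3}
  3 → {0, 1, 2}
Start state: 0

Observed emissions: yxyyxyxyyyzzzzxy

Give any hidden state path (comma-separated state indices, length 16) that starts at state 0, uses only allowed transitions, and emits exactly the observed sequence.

0,3,1,1,3,0,3,0,1,1,2,2,2,2,3,1

  t0 'y' -> {0,1}, take 0 (start)
  t1 'x' -> {3}, take 3 (0->3 ok)
  t2 'y' -> {0,1}, take 1 (3->1 ok)
  t3 'y' -> {0,1}, take 1 (1->1 ok)
  t4 'x' -> {3}, take 3 (1->3 ok)
  t5 'y' -> {0,1}, take 0 (3->0 ok)
  t6 'x' -> {3}, take 3 (0->3 ok)
  t7 'y' -> {0,1}, take 0 (3->0 ok)
  t8 'y' -> {0,1}, take 1 (0->1 ok)
  t9 'y' -> {0,1}, take 1 (1->1 ok)
  t10 'z' -> {2}, take 2 (1->2 ok)
  t11 'z' -> {2}, take 2 (2->2 ok)
  t12 'z' -> {2}, take 2 (2->2 ok)
  t13 'z' -> {2}, take 2 (2->2 ok)
  t14 'x' -> {3}, take 3 (2->3 ok)
  t15 'y' -> {0,1}, take 1 (3->1 ok)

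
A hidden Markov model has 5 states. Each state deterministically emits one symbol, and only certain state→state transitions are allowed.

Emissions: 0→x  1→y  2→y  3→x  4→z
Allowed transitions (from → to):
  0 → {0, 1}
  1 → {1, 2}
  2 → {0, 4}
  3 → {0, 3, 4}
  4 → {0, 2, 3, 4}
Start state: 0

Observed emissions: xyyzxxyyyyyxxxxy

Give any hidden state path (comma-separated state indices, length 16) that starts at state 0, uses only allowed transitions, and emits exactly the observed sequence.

  pos 0: x in {0,3}, choose 0; start
  pos 1: y in {1,2}, choose 1; 0->1 ok
  pos 2: y in {1,2}, choose 2; 1->2 ok
  pos 3: z in {4}, choose 4; 2->4 ok
  pos 4: x in {0,3}, choose 0; 4->0 ok
  pos 5: x in {0,3}, choose 0; 0->0 ok
  pos 6: y in {1,2}, choose 1; 0->1 ok
  pos 7: y in {1,2}, choose 1; 1->1 ok
  pos 8: y in {1,2}, choose 1; 1->1 ok
  pos 9: y in {1,2}, choose 1; 1->1 ok
  pos 10: y in {1,2}, choose 2; 1->2 ok
  pos 11: x in {0,3}, choose 0; 2->0 ok
  pos 12: x in {0,3}, choose 0; 0->0 ok
  pos 13: x in {0,3}, choose 0; 0->0 ok
  pos 14: x in {0,3}, choose 0; 0->0 ok
  pos 15: y in {1,2}, choose 1; 0->1 ok

0,1,2,4,0,0,1,1,1,1,2,0,0,0,0,1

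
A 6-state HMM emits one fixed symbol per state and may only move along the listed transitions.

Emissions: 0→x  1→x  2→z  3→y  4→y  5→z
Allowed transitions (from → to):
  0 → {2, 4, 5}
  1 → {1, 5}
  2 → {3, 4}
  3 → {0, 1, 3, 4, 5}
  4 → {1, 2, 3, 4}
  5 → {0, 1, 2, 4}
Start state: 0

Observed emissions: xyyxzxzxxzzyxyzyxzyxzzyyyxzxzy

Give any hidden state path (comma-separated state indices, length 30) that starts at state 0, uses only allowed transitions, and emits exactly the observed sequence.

0,4,3,1,5,1,5,1,1,5,2,3,0,4,2,3,0,5,4,1,5,2,4,3,3,0,5,0,5,4

  0: obs=x cand={0,1} pick 0 [start]
  1: obs=y cand={3,4} pick 4 [0->4 ok]
  2: obs=y cand={3,4} pick 3 [4->3 ok]
  3: obs=x cand={0,1} pick 1 [3->1 ok]
  4: obs=z cand={2,5} pick 5 [1->5 ok]
  5: obs=x cand={0,1} pick 1 [5->1 ok]
  6: obs=z cand={2,5} pick 5 [1->5 ok]
  7: obs=x cand={0,1} pick 1 [5->1 ok]
  8: obs=x cand={0,1} pick 1 [1->1 ok]
  9: obs=z cand={2,5} pick 5 [1->5 ok]
  10: obs=z cand={2,5} pick 2 [5->2 ok]
  11: obs=y cand={3,4} pick 3 [2->3 ok]
  12: obs=x cand={0,1} pick 0 [3->0 ok]
  13: obs=y cand={3,4} pick 4 [0->4 ok]
  14: obs=z cand={2,5} pick 2 [4->2 ok]
  15: obs=y cand={3,4} pick 3 [2->3 ok]
  16: obs=x cand={0,1} pick 0 [3->0 ok]
  17: obs=z cand={2,5} pick 5 [0->5 ok]
  18: obs=y cand={3,4} pick 4 [5->4 ok]
  19: obs=x cand={0,1} pick 1 [4->1 ok]
  20: obs=z cand={2,5} pick 5 [1->5 ok]
  21: obs=z cand={2,5} pick 2 [5->2 ok]
  22: obs=y cand={3,4} pick 4 [2->4 ok]
  23: obs=y cand={3,4} pick 3 [4->3 ok]
  24: obs=y cand={3,4} pick 3 [3->3 ok]
  25: obs=x cand={0,1} pick 0 [3->0 ok]
  26: obs=z cand={2,5} pick 5 [0->5 ok]
  27: obs=x cand={0,1} pick 0 [5->0 ok]
  28: obs=z cand={2,5} pick 5 [0->5 ok]
  29: obs=y cand={3,4} pick 4 [5->4 ok]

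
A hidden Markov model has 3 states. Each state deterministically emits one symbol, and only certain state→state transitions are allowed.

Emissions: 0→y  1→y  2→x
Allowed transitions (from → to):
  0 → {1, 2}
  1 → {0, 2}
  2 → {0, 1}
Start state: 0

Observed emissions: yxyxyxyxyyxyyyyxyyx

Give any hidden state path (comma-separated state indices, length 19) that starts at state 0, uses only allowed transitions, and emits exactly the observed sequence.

0,2,1,2,1,2,1,2,1,0,2,1,0,1,0,2,0,1,2

  t0 'y' -> {0,1}, take 0 (start)
  t1 'x' -> {2}, take 2 (0->2 ok)
  t2 'y' -> {0,1}, take 1 (2->1 ok)
  t3 'x' -> {2}, take 2 (1->2 ok)
  t4 'y' -> {0,1}, take 1 (2->1 ok)
  t5 'x' -> {2}, take 2 (1->2 ok)
  t6 'y' -> {0,1}, take 1 (2->1 ok)
  t7 'x' -> {2}, take 2 (1->2 ok)
  t8 'y' -> {0,1}, take 1 (2->1 ok)
  t9 'y' -> {0,1}, take 0 (1->0 ok)
  t10 'x' -> {2}, take 2 (0->2 ok)
  t11 'y' -> {0,1}, take 1 (2->1 ok)
  t12 'y' -> {0,1}, take 0 (1->0 ok)
  t13 'y' -> {0,1}, take 1 (0->1 ok)
  t14 'y' -> {0,1}, take 0 (1->0 ok)
  t15 'x' -> {2}, take 2 (0->2 ok)
  t16 'y' -> {0,1}, take 0 (2->0 ok)
  t17 'y' -> {0,1}, take 1 (0->1 ok)
  t18 'x' -> {2}, take 2 (1->2 ok)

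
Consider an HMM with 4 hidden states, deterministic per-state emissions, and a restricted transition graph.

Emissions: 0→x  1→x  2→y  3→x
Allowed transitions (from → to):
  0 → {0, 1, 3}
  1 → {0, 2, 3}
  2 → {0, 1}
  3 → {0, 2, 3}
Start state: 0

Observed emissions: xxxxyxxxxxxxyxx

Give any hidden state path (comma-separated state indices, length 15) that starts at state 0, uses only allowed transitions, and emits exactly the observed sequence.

  pos 0: x in {0,1,3}, choose 0; start
  pos 1: x in {0,1,3}, choose 0; 0->0 ok
  pos 2: x in {0,1,3}, choose 3; 0->3 ok
  pos 3: x in {0,1,3}, choose 3; 3->3 ok
  pos 4: y in {2}, choose 2; 3->2 ok
  pos 5: x in {0,1,3}, choose 0; 2->0 ok
  pos 6: x in {0,1,3}, choose 3; 0->3 ok
  pos 7: x in {0,1,3}, choose 0; 3->0 ok
  pos 8: x in {0,1,3}, choose 1; 0->1 ok
  pos 9: x in {0,1,3}, choose 0; 1->0 ok
  pos 10: x in {0,1,3}, choose 1; 0->1 ok
  pos 11: x in {0,1,3}, choose 3; 1->3 ok
  pos 12: y in {2}, choose 2; 3->2 ok
  pos 13: x in {0,1,3}, choose 0; 2->0 ok
  pos 14: x in {0,1,3}, choose 0; 0->0 ok

0,0,3,3,2,0,3,0,1,0,1,3,2,0,0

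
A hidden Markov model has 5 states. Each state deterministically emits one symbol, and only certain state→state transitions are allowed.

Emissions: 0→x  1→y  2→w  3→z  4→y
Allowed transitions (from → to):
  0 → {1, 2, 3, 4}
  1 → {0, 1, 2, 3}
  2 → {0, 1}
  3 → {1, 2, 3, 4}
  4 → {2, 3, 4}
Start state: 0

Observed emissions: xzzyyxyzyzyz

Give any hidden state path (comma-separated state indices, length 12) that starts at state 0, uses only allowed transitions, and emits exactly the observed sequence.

0,3,3,1,1,0,4,3,1,3,4,3

  0: obs=x cand={0} pick 0 [start]
  1: obs=z cand={3} pick 3 [0->3 ok]
  2: obs=z cand={3} pick 3 [3->3 ok]
  3: obs=y cand={1,4} pick 1 [3->1 ok]
  4: obs=y cand={1,4} pick 1 [1->1 ok]
  5: obs=x cand={0} pick 0 [1->0 ok]
  6: obs=y cand={1,4} pick 4 [0->4 ok]
  7: obs=z cand={3} pick 3 [4->3 ok]
  8: obs=y cand={1,4} pick 1 [3->1 ok]
  9: obs=z cand={3} pick 3 [1->3 ok]
  10: obs=y cand={1,4} pick 4 [3->4 ok]
  11: obs=z cand={3} pick 3 [4->3 ok]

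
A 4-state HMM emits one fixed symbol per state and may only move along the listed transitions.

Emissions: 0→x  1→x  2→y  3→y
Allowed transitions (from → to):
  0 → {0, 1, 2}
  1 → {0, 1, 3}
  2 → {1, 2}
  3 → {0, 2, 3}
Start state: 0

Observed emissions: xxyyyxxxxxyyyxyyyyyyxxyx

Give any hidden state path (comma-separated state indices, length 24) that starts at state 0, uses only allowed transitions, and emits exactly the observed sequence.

  pos 0: x in {0,1}, choose 0; start
  pos 1: x in {0,1}, choose 1; 0->1 ok
  pos 2: y in {2,3}, choose 3; 1->3 ok
  pos 3: y in {2,3}, choose 2; 3->2 ok
  pos 4: y in {2,3}, choose 2; 2->2 ok
  pos 5: x in {0,1}, choose 1; 2->1 ok
  pos 6: x in {0,1}, choose 0; 1->0 ok
  pos 7: x in {0,1}, choose 0; 0->0 ok
  pos 8: x in {0,1}, choose 1; 0->1 ok
  pos 9: x in {0,1}, choose 0; 1->0 ok
  pos 10: y in {2,3}, choose 2; 0->2 ok
  pos 11: y in {2,3}, choose 2; 2->2 ok
  pos 12: y in {2,3}, choose 2; 2->2 ok
  pos 13: x in {0,1}, choose 1; 2->1 ok
  pos 14: y in {2,3}, choose 3; 1->3 ok
  pos 15: y in {2,3}, choose 2; 3->2 ok
  pos 16: y in {2,3}, choose 2; 2->2 ok
  pos 17: y in {2,3}, choose 2; 2->2 ok
  pos 18: y in {2,3}, choose 2; 2->2 ok
  pos 19: y in {2,3}, choose 2; 2->2 ok
  pos 20: x in {0,1}, choose 1; 2->1 ok
  pos 21: x in {0,1}, choose 0; 1->0 ok
  pos 22: y in {2,3}, choose 2; 0->2 ok
  pos 23: x in {0,1}, choose 1; 2->1 ok

0,1,3,2,2,1,0,0,1,0,2,2,2,1,3,2,2,2,2,2,1,0,2,1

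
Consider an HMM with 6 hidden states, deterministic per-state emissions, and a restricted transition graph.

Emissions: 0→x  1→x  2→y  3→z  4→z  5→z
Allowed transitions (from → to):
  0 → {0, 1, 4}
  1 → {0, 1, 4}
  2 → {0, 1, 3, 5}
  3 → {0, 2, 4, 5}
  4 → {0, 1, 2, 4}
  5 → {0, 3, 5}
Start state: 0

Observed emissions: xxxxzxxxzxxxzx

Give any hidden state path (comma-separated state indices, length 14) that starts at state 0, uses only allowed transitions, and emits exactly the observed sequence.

  t0 'x' -> {0,1}, take 0 (start)
  t1 'x' -> {0,1}, take 0 (0->0 ok)
  t2 'x' -> {0,1}, take 0 (0->0 ok)
  t3 'x' -> {0,1}, take 0 (0->0 ok)
  t4 'z' -> {3,4,5}, take 4 (0->4 ok)
  t5 'x' -> {0,1}, take 1 (4->1 ok)
  t6 'x' -> {0,1}, take 0 (1->0 ok)
  t7 'x' -> {0,1}, take 0 (0->0 ok)
  t8 'z' -> {3,4,5}, take 4 (0->4 ok)
  t9 'x' -> {0,1}, take 1 (4->1 ok)
  t10 'x' -> {0,1}, take 0 (1->0 ok)
  t11 'x' -> {0,1}, take 1 (0->1 ok)
  t12 'z' -> {3,4,5}, take 4 (1->4 ok)
  t13 'x' -> {0,1}, take 1 (4->1 ok)

0,0,0,0,4,1,0,0,4,1,0,1,4,1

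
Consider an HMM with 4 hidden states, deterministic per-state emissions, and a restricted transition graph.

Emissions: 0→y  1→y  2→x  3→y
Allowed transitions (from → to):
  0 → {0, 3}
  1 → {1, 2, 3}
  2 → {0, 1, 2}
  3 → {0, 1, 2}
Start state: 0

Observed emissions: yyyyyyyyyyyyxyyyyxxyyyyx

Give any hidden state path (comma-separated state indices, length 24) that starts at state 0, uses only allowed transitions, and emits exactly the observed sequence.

0,0,3,0,0,0,0,0,3,0,3,1,2,1,3,0,3,2,2,0,0,3,1,2

  pos 0: y in {0,1,3}, choose 0; start
  pos 1: y in {0,1,3}, choose 0; 0->0 ok
  pos 2: y in {0,1,3}, choose 3; 0->3 ok
  pos 3: y in {0,1,3}, choose 0; 3->0 ok
  pos 4: y in {0,1,3}, choose 0; 0->0 ok
  pos 5: y in {0,1,3}, choose 0; 0->0 ok
  pos 6: y in {0,1,3}, choose 0; 0->0 ok
  pos 7: y in {0,1,3}, choose 0; 0->0 ok
  pos 8: y in {0,1,3}, choose 3; 0->3 ok
  pos 9: y in {0,1,3}, choose 0; 3->0 ok
  pos 10: y in {0,1,3}, choose 3; 0->3 ok
  pos 11: y in {0,1,3}, choose 1; 3->1 ok
  pos 12: x in {2}, choose 2; 1->2 ok
  pos 13: y in {0,1,3}, choose 1; 2->1 ok
  pos 14: y in {0,1,3}, choose 3; 1->3 ok
  pos 15: y in {0,1,3}, choose 0; 3->0 ok
  pos 16: y in {0,1,3}, choose 3; 0->3 ok
  pos 17: x in {2}, choose 2; 3->2 ok
  pos 18: x in {2}, choose 2; 2->2 ok
  pos 19: y in {0,1,3}, choose 0; 2->0 ok
  pos 20: y in {0,1,3}, choose 0; 0->0 ok
  pos 21: y in {0,1,3}, choose 3; 0->3 ok
  pos 22: y in {0,1,3}, choose 1; 3->1 ok
  pos 23: x in {2}, choose 2; 1->2 ok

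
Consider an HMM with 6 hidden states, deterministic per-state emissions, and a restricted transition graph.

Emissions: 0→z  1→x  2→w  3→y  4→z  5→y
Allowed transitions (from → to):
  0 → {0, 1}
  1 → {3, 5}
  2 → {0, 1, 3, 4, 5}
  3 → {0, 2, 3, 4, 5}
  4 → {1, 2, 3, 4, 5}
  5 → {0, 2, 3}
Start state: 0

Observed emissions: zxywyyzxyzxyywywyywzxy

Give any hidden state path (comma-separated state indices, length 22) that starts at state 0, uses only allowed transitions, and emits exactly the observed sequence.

  pos 0: z in {0,4}, choose 0; start
  pos 1: x in {1}, choose 1; 0->1 ok
  pos 2: y in {3,5}, choose 3; 1->3 ok
  pos 3: w in {2}, choose 2; 3->2 ok
  pos 4: y in {3,5}, choose 3; 2->3 ok
  pos 5: y in {3,5}, choose 5; 3->5 ok
  pos 6: z in {0,4}, choose 0; 5->0 ok
  pos 7: x in {1}, choose 1; 0->1 ok
  pos 8: y in {3,5}, choose 5; 1->5 ok
  pos 9: z in {0,4}, choose 0; 5->0 ok
  pos 10: x in {1}, choose 1; 0->1 ok
  pos 11: y in {3,5}, choose 3; 1->3 ok
  pos 12: y in {3,5}, choose 3; 3->3 ok
  pos 13: w in {2}, choose 2; 3->2 ok
  pos 14: y in {3,5}, choose 5; 2->5 ok
  pos 15: w in {2}, choose 2; 5->2 ok
  pos 16: y in {3,5}, choose 3; 2->3 ok
  pos 17: y in {3,5}, choose 5; 3->5 ok
  pos 18: w in {2}, choose 2; 5->2 ok
  pos 19: z in {0,4}, choose 0; 2->0 ok
  pos 20: x in {1}, choose 1; 0->1 ok
  pos 21: y in {3,5}, choose 5; 1->5 ok

0,1,3,2,3,5,0,1,5,0,1,3,3,2,5,2,3,5,2,0,1,5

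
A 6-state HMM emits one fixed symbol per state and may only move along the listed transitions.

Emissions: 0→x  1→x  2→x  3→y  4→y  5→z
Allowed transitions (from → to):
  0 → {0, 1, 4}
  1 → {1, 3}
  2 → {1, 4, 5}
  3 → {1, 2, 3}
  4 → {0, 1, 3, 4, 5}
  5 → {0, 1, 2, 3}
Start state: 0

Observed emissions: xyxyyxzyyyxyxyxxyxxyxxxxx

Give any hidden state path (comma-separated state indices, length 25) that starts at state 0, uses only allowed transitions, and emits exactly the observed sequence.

  [0] x  {0,1,2}  => 0  start
  [1] y  {3,4}  => 4  0->4 ok
  [2] x  {0,1,2}  => 0  4->0 ok
  [3] y  {3,4}  => 4  0->4 ok
  [4] y  {3,4}  => 3  4->3 ok
  [5] x  {0,1,2}  => 2  3->2 ok
  [6] z  {5}  => 5  2->5 ok
  [7] y  {3,4}  => 3  5->3 ok
  [8] y  {3,4}  => 3  3->3 ok
  [9] y  {3,4}  => 3  3->3 ok
  [10] x  {0,1,2}  => 1  3->1 ok
  [11] y  {3,4}  => 3  1->3 ok
  [12] x  {0,1,2}  => 1  3->1 ok
  [13] y  {3,4}  => 3  1->3 ok
  [14] x  {0,1,2}  => 1  3->1 ok
  [15] x  {0,1,2}  => 1  1->1 ok
  [16] y  {3,4}  => 3  1->3 ok
  [17] x  {0,1,2}  => 2  3->2 ok
  [18] x  {0,1,2}  => 1  2->1 ok
  [19] y  {3,4}  => 3  1->3 ok
  [20] x  {0,1,2}  => 1  3->1 ok
  [21] x  {0,1,2}  => 1  1->1 ok
  [22] x  {0,1,2}  => 1  1->1 ok
  [23] x  {0,1,2}  => 1  1->1 ok
  [24] x  {0,1,2}  => 1  1->1 ok

0,4,0,4,3,2,5,3,3,3,1,3,1,3,1,1,3,2,1,3,1,1,1,1,1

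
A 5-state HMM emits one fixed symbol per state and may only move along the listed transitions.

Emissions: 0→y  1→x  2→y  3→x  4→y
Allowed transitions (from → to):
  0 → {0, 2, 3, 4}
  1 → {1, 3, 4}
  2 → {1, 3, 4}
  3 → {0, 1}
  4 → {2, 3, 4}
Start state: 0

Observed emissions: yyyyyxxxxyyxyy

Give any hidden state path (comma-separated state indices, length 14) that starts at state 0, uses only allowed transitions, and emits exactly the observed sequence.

0,0,2,4,4,3,1,1,3,0,4,3,0,2

  t0 'y' -> {0,2,4}, take 0 (start)
  t1 'y' -> {0,2,4}, take 0 (0->0 ok)
  t2 'y' -> {0,2,4}, take 2 (0->2 ok)
  t3 'y' -> {0,2,4}, take 4 (2->4 ok)
  t4 'y' -> {0,2,4}, take 4 (4->4 ok)
  t5 'x' -> {1,3}, take 3 (4->3 ok)
  t6 'x' -> {1,3}, take 1 (3->1 ok)
  t7 'x' -> {1,3}, take 1 (1->1 ok)
  t8 'x' -> {1,3}, take 3 (1->3 ok)
  t9 'y' -> {0,2,4}, take 0 (3->0 ok)
  t10 'y' -> {0,2,4}, take 4 (0->4 ok)
  t11 'x' -> {1,3}, take 3 (4->3 ok)
  t12 'y' -> {0,2,4}, take 0 (3->0 ok)
  t13 'y' -> {0,2,4}, take 2 (0->2 ok)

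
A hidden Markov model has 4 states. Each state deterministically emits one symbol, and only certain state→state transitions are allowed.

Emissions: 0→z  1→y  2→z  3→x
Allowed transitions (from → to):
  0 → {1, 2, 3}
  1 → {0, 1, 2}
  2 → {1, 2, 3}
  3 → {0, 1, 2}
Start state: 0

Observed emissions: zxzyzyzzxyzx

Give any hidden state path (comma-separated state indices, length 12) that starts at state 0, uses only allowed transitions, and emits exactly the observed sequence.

  [0] z  {0,2}  => 0  start
  [1] x  {3}  => 3  0->3 ok
  [2] z  {0,2}  => 0  3->0 ok
  [3] y  {1}  => 1  0->1 ok
  [4] z  {0,2}  => 0  1->0 ok
  [5] y  {1}  => 1  0->1 ok
  [6] z  {0,2}  => 2  1->2 ok
  [7] z  {0,2}  => 2  2->2 ok
  [8] x  {3}  => 3  2->3 ok
  [9] y  {1}  => 1  3->1 ok
  [10] z  {0,2}  => 0  1->0 ok
  [11] x  {3}  => 3  0->3 ok

0,3,0,1,0,1,2,2,3,1,0,3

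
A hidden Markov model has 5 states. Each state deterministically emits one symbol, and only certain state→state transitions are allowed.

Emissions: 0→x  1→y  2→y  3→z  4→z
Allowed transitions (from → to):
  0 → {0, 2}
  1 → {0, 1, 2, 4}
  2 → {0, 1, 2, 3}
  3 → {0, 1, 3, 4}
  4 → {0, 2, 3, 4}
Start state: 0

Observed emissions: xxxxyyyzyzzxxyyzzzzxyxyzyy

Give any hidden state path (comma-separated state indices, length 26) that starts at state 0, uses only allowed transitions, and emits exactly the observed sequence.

0,0,0,0,2,1,1,4,2,3,3,0,0,2,1,4,3,3,4,0,2,0,2,3,1,1

  t0 'x' -> {0}, take 0 (start)
  t1 'x' -> {0}, take 0 (0->0 ok)
  t2 'x' -> {0}, take 0 (0->0 ok)
  t3 'x' -> {0}, take 0 (0->0 ok)
  t4 'y' -> {1,2}, take 2 (0->2 ok)
  t5 'y' -> {1,2}, take 1 (2->1 ok)
  t6 'y' -> {1,2}, take 1 (1->1 ok)
  t7 'z' -> {3,4}, take 4 (1->4 ok)
  t8 'y' -> {1,2}, take 2 (4->2 ok)
  t9 'z' -> {3,4}, take 3 (2->3 ok)
  t10 'z' -> {3,4}, take 3 (3->3 ok)
  t11 'x' -> {0}, take 0 (3->0 ok)
  t12 'x' -> {0}, take 0 (0->0 ok)
  t13 'y' -> {1,2}, take 2 (0->2 ok)
  t14 'y' -> {1,2}, take 1 (2->1 ok)
  t15 'z' -> {3,4}, take 4 (1->4 ok)
  t16 'z' -> {3,4}, take 3 (4->3 ok)
  t17 'z' -> {3,4}, take 3 (3->3 ok)
  t18 'z' -> {3,4}, take 4 (3->4 ok)
  t19 'x' -> {0}, take 0 (4->0 ok)
  t20 'y' -> {1,2}, take 2 (0->2 ok)
  t21 'x' -> {0}, take 0 (2->0 ok)
  t22 'y' -> {1,2}, take 2 (0->2 ok)
  t23 'z' -> {3,4}, take 3 (2->3 ok)
  t24 'y' -> {1,2}, take 1 (3->1 ok)
  t25 'y' -> {1,2}, take 1 (1->1 ok)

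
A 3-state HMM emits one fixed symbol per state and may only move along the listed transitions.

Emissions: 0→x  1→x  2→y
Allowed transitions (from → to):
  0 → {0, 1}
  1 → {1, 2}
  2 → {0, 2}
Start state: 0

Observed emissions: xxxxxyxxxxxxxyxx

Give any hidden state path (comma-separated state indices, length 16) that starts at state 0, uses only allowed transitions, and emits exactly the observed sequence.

  t0 'x' -> {0,1}, take 0 (start)
  t1 'x' -> {0,1}, take 0 (0->0 ok)
  t2 'x' -> {0,1}, take 0 (0->0 ok)
  t3 'x' -> {0,1}, take 0 (0->0 ok)
  t4 'x' -> {0,1}, take 1 (0->1 ok)
  t5 'y' -> {2}, take 2 (1->2 ok)
  t6 'x' -> {0,1}, take 0 (2->0 ok)
  t7 'x' -> {0,1}, take 1 (0->1 ok)
  t8 'x' -> {0,1}, take 1 (1->1 ok)
  t9 'x' -> {0,1}, take 1 (1->1 ok)
  t10 'x' -> {0,1}, take 1 (1->1 ok)
  t11 'x' -> {0,1}, take 1 (1->1 ok)
  t12 'x' -> {0,1}, take 1 (1->1 ok)
  t13 'y' -> {2}, take 2 (1->2 ok)
  t14 'x' -> {0,1}, take 0 (2->0 ok)
  t15 'x' -> {0,1}, take 1 (0->1 ok)

0,0,0,0,1,2,0,1,1,1,1,1,1,2,0,1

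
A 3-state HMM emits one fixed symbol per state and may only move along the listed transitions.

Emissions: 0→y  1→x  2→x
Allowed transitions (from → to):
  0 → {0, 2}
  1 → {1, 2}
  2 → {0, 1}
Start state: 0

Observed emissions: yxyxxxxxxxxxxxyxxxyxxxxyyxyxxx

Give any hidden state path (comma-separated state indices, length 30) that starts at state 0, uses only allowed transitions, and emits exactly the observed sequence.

  [0] y  {0}  => 0  start
  [1] x  {1,2}  => 2  0->2 ok
  [2] y  {0}  => 0  2->0 ok
  [3] x  {1,2}  => 2  0->2 ok
  [4] x  {1,2}  => 1  2->1 ok
  [5] x  {1,2}  => 1  1->1 ok
  [6] x  {1,2}  => 2  1->2 ok
  [7] x  {1,2}  => 1  2->1 ok
  [8] x  {1,2}  => 2  1->2 ok
  [9] x  {1,2}  => 1  2->1 ok
  [10] x  {1,2}  => 1  1->1 ok
  [11] x  {1,2}  => 1  1->1 ok
  [12] x  {1,2}  => 1  1->1 ok
  [13] x  {1,2}  => 2  1->2 ok
  [14] y  {0}  => 0  2->0 ok
  [15] x  {1,2}  => 2  0->2 ok
  [16] x  {1,2}  => 1  2->1 ok
  [17] x  {1,2}  => 2  1->2 ok
  [18] y  {0}  => 0  2->0 ok
  [19] x  {1,2}  => 2  0->2 ok
  [20] x  {1,2}  => 1  2->1 ok
  [21] x  {1,2}  => 1  1->1 ok
  [22] x  {1,2}  => 2  1->2 ok
  [23] y  {0}  => 0  2->0 ok
  [24] y  {0}  => 0  0->0 ok
  [25] x  {1,2}  => 2  0->2 ok
  [26] y  {0}  => 0  2->0 ok
  [27] x  {1,2}  => 2  0->2 ok
  [28] x  {1,2}  => 1  2->1 ok
  [29] x  {1,2}  => 2  1->2 ok

0,2,0,2,1,1,2,1,2,1,1,1,1,2,0,2,1,2,0,2,1,1,2,0,0,2,0,2,1,2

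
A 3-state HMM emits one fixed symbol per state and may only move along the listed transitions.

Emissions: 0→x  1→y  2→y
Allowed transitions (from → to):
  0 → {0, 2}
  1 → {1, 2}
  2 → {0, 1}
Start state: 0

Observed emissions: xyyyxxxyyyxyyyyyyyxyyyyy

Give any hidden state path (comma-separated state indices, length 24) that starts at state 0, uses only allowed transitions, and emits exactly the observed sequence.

0,2,1,2,0,0,0,2,1,2,0,2,1,2,1,1,1,2,0,2,1,1,1,1

  pos 0: x in {0}, choose 0; start
  pos 1: y in {1,2}, choose 2; 0->2 ok
  pos 2: y in {1,2}, choose 1; 2->1 ok
  pos 3: y in {1,2}, choose 2; 1->2 ok
  pos 4: x in {0}, choose 0; 2->0 ok
  pos 5: x in {0}, choose 0; 0->0 ok
  pos 6: x in {0}, choose 0; 0->0 ok
  pos 7: y in {1,2}, choose 2; 0->2 ok
  pos 8: y in {1,2}, choose 1; 2->1 ok
  pos 9: y in {1,2}, choose 2; 1->2 ok
  pos 10: x in {0}, choose 0; 2->0 ok
  pos 11: y in {1,2}, choose 2; 0->2 ok
  pos 12: y in {1,2}, choose 1; 2->1 ok
  pos 13: y in {1,2}, choose 2; 1->2 ok
  pos 14: y in {1,2}, choose 1; 2->1 ok
  pos 15: y in {1,2}, choose 1; 1->1 ok
  pos 16: y in {1,2}, choose 1; 1->1 ok
  pos 17: y in {1,2}, choose 2; 1->2 ok
  pos 18: x in {0}, choose 0; 2->0 ok
  pos 19: y in {1,2}, choose 2; 0->2 ok
  pos 20: y in {1,2}, choose 1; 2->1 ok
  pos 21: y in {1,2}, choose 1; 1->1 ok
  pos 22: y in {1,2}, choose 1; 1->1 ok
  pos 23: y in {1,2}, choose 1; 1->1 ok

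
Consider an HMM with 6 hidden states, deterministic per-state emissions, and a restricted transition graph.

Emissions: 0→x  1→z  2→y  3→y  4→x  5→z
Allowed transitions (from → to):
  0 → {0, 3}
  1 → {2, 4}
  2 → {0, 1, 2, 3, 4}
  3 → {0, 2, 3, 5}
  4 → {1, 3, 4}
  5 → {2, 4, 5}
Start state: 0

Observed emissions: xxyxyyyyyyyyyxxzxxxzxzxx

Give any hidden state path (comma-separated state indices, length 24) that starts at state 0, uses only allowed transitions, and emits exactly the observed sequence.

0,0,3,0,3,3,2,3,3,2,3,3,2,4,4,1,4,4,4,1,4,1,4,4

  pos 0: x in {0,4}, choose 0; start
  pos 1: x in {0,4}, choose 0; 0->0 ok
  pos 2: y in {2,3}, choose 3; 0->3 ok
  pos 3: x in {0,4}, choose 0; 3->0 ok
  pos 4: y in {2,3}, choose 3; 0->3 ok
  pos 5: y in {2,3}, choose 3; 3->3 ok
  pos 6: y in {2,3}, choose 2; 3->2 ok
  pos 7: y in {2,3}, choose 3; 2->3 ok
  pos 8: y in {2,3}, choose 3; 3->3 ok
  pos 9: y in {2,3}, choose 2; 3->2 ok
  pos 10: y in {2,3}, choose 3; 2->3 ok
  pos 11: y in {2,3}, choose 3; 3->3 ok
  pos 12: y in {2,3}, choose 2; 3->2 ok
  pos 13: x in {0,4}, choose 4; 2->4 ok
  pos 14: x in {0,4}, choose 4; 4->4 ok
  pos 15: z in {1,5}, choose 1; 4->1 ok
  pos 16: x in {0,4}, choose 4; 1->4 ok
  pos 17: x in {0,4}, choose 4; 4->4 ok
  pos 18: x in {0,4}, choose 4; 4->4 ok
  pos 19: z in {1,5}, choose 1; 4->1 ok
  pos 20: x in {0,4}, choose 4; 1->4 ok
  pos 21: z in {1,5}, choose 1; 4->1 ok
  pos 22: x in {0,4}, choose 4; 1->4 ok
  pos 23: x in {0,4}, choose 4; 4->4 ok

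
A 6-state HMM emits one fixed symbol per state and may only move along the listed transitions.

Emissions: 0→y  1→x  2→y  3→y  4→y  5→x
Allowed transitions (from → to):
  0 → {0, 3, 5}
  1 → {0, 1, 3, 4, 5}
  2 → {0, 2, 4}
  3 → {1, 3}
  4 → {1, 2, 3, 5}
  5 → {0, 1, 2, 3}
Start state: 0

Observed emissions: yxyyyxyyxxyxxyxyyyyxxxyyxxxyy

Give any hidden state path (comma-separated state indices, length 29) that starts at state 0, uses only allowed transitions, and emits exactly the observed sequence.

0,5,0,0,3,1,3,3,1,5,3,1,5,0,5,3,3,3,3,1,1,5,3,3,1,1,5,2,2

  [0] y  {0,2,3,4}  => 0  start
  [1] x  {1,5}  => 5  0->5 ok
  [2] y  {0,2,3,4}  => 0  5->0 ok
  [3] y  {0,2,3,4}  => 0  0->0 ok
  [4] y  {0,2,3,4}  => 3  0->3 ok
  [5] x  {1,5}  => 1  3->1 ok
  [6] y  {0,2,3,4}  => 3  1->3 ok
  [7] y  {0,2,3,4}  => 3  3->3 ok
  [8] x  {1,5}  => 1  3->1 ok
  [9] x  {1,5}  => 5  1->5 ok
  [10] y  {0,2,3,4}  => 3  5->3 ok
  [11] x  {1,5}  => 1  3->1 ok
  [12] x  {1,5}  => 5  1->5 ok
  [13] y  {0,2,3,4}  => 0  5->0 ok
  [14] x  {1,5}  => 5  0->5 ok
  [15] y  {0,2,3,4}  => 3  5->3 ok
  [16] y  {0,2,3,4}  => 3  3->3 ok
  [17] y  {0,2,3,4}  => 3  3->3 ok
  [18] y  {0,2,3,4}  => 3  3->3 ok
  [19] x  {1,5}  => 1  3->1 ok
  [20] x  {1,5}  => 1  1->1 ok
  [21] x  {1,5}  => 5  1->5 ok
  [22] y  {0,2,3,4}  => 3  5->3 ok
  [23] y  {0,2,3,4}  => 3  3->3 ok
  [24] x  {1,5}  => 1  3->1 ok
  [25] x  {1,5}  => 1  1->1 ok
  [26] x  {1,5}  => 5  1->5 ok
  [27] y  {0,2,3,4}  => 2  5->2 ok
  [28] y  {0,2,3,4}  => 2  2->2 ok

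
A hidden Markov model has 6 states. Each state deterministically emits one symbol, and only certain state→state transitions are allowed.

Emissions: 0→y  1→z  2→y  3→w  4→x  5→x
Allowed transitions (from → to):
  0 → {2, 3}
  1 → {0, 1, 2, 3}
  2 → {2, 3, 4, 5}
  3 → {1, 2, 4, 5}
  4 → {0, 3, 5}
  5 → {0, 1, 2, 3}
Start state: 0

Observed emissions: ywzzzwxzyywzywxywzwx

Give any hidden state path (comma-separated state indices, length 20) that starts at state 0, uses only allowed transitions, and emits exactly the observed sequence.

0,3,1,1,1,3,5,1,2,2,3,1,0,3,5,2,3,1,3,4

  pos 0: y in {0,2}, choose 0; start
  pos 1: w in {3}, choose 3; 0->3 ok
  pos 2: z in {1}, choose 1; 3->1 ok
  pos 3: z in {1}, choose 1; 1->1 ok
  pos 4: z in {1}, choose 1; 1->1 ok
  pos 5: w in {3}, choose 3; 1->3 ok
  pos 6: x in {4,5}, choose 5; 3->5 ok
  pos 7: z in {1}, choose 1; 5->1 ok
  pos 8: y in {0,2}, choose 2; 1->2 ok
  pos 9: y in {0,2}, choose 2; 2->2 ok
  pos 10: w in {3}, choose 3; 2->3 ok
  pos 11: z in {1}, choose 1; 3->1 ok
  pos 12: y in {0,2}, choose 0; 1->0 ok
  pos 13: w in {3}, choose 3; 0->3 ok
  pos 14: x in {4,5}, choose 5; 3->5 ok
  pos 15: y in {0,2}, choose 2; 5->2 ok
  pos 16: w in {3}, choose 3; 2->3 ok
  pos 17: z in {1}, choose 1; 3->1 ok
  pos 18: w in {3}, choose 3; 1->3 ok
  pos 19: x in {4,5}, choose 4; 3->4 ok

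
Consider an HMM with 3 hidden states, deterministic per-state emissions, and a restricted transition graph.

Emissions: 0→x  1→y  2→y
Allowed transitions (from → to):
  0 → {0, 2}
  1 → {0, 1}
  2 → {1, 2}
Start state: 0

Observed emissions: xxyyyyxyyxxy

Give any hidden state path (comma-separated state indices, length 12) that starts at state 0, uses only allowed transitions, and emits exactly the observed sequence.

  [0] x  {0}  => 0  start
  [1] x  {0}  => 0  0->0 ok
  [2] y  {1,2}  => 2  0->2 ok
  [3] y  {1,2}  => 2  2->2 ok
  [4] y  {1,2}  => 2  2->2 ok
  [5] y  {1,2}  => 1  2->1 ok
  [6] x  {0}  => 0  1->0 ok
  [7] y  {1,2}  => 2  0->2 ok
  [8] y  {1,2}  => 1  2->1 ok
  [9] x  {0}  => 0  1->0 ok
  [10] x  {0}  => 0  0->0 ok
  [11] y  {1,2}  => 2  0->2 ok

0,0,2,2,2,1,0,2,1,0,0,2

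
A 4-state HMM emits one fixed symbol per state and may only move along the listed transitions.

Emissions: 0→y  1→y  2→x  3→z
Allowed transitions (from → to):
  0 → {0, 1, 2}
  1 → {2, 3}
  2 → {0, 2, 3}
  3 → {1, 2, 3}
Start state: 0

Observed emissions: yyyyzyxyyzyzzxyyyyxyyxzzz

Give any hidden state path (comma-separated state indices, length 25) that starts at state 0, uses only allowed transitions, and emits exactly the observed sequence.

  [0] y  {0,1}  => 0  start
  [1] y  {0,1}  => 0  0->0 ok
  [2] y  {0,1}  => 0  0->0 ok
  [3] y  {0,1}  => 1  0->1 ok
  [4] z  {3}  => 3  1->3 ok
  [5] y  {0,1}  => 1  3->1 ok
  [6] x  {2}  => 2  1->2 ok
  [7] y  {0,1}  => 0  2->0 ok
  [8] y  {0,1}  => 1  0->1 ok
  [9] z  {3}  => 3  1->3 ok
  [10] y  {0,1}  => 1  3->1 ok
  [11] z  {3}  => 3  1->3 ok
  [12] z  {3}  => 3  3->3 ok
  [13] x  {2}  => 2  3->2 ok
  [14] y  {0,1}  => 0  2->0 ok
  [15] y  {0,1}  => 0  0->0 ok
  [16] y  {0,1}  => 0  0->0 ok
  [17] y  {0,1}  => 1  0->1 ok
  [18] x  {2}  => 2  1->2 ok
  [19] y  {0,1}  => 0  2->0 ok
  [20] y  {0,1}  => 1  0->1 ok
  [21] x  {2}  => 2  1->2 ok
  [22] z  {3}  => 3  2->3 ok
  [23] z  {3}  => 3  3->3 ok
  [24] z  {3}  => 3  3->3 ok

0,0,0,1,3,1,2,0,1,3,1,3,3,2,0,0,0,1,2,0,1,2,3,3,3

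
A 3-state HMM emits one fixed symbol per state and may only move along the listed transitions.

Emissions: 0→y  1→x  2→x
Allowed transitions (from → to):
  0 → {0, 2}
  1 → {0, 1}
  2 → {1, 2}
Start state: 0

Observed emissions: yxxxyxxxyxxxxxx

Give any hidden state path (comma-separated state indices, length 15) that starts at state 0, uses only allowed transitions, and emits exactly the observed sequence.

  pos 0: y in {0}, choose 0; start
  pos 1: x in {1,2}, choose 2; 0->2 ok
  pos 2: x in {1,2}, choose 1; 2->1 ok
  pos 3: x in {1,2}, choose 1; 1->1 ok
  pos 4: y in {0}, choose 0; 1->0 ok
  pos 5: x in {1,2}, choose 2; 0->2 ok
  pos 6: x in {1,2}, choose 2; 2->2 ok
  pos 7: x in {1,2}, choose 1; 2->1 ok
  pos 8: y in {0}, choose 0; 1->0 ok
  pos 9: x in {1,2}, choose 2; 0->2 ok
  pos 10: x in {1,2}, choose 2; 2->2 ok
  pos 11: x in {1,2}, choose 2; 2->2 ok
  pos 12: x in {1,2}, choose 2; 2->2 ok
  pos 13: x in {1,2}, choose 1; 2->1 ok
  pos 14: x in {1,2}, choose 1; 1->1 ok

0,2,1,1,0,2,2,1,0,2,2,2,2,1,1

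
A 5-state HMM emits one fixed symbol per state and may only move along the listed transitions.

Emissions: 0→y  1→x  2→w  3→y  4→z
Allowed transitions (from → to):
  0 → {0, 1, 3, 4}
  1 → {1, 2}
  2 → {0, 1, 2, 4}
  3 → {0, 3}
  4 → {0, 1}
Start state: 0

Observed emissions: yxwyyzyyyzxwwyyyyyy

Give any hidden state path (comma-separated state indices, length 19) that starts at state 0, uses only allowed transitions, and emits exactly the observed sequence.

  t0 'y' -> {0,3}, take 0 (start)
  t1 'x' -> {1}, take 1 (0->1 ok)
  t2 'w' -> {2}, take 2 (1->2 ok)
  t3 'y' -> {0,3}, take 0 (2->0 ok)
  t4 'y' -> {0,3}, take 0 (0->0 ok)
  t5 'z' -> {4}, take 4 (0->4 ok)
  t6 'y' -> {0,3}, take 0 (4->0 ok)
  t7 'y' -> {0,3}, take 0 (0->0 ok)
  t8 'y' -> {0,3}, take 0 (0->0 ok)
  t9 'z' -> {4}, take 4 (0->4 ok)
  t10 'x' -> {1}, take 1 (4->1 ok)
  t11 'w' -> {2}, take 2 (1->2 ok)
  t12 'w' -> {2}, take 2 (2->2 ok)
  t13 'y' -> {0,3}, take 0 (2->0 ok)
  t14 'y' -> {0,3}, take 3 (0->3 ok)
  t15 'y' -> {0,3}, take 0 (3->0 ok)
  t16 'y' -> {0,3}, take 3 (0->3 ok)
  t17 'y' -> {0,3}, take 3 (3->3 ok)
  t18 'y' -> {0,3}, take 3 (3->3 ok)

0,1,2,0,0,4,0,0,0,4,1,2,2,0,3,0,3,3,3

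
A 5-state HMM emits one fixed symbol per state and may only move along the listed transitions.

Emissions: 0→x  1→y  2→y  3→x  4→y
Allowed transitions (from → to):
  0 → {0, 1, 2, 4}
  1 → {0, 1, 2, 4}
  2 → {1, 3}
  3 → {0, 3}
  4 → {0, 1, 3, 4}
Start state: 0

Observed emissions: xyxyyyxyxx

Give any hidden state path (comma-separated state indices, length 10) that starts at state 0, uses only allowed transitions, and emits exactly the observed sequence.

  t0 'x' -> {0,3}, take 0 (start)
  t1 'y' -> {1,2,4}, take 4 (0->4 ok)
  t2 'x' -> {0,3}, take 0 (4->0 ok)
  t3 'y' -> {1,2,4}, take 4 (0->4 ok)
  t4 'y' -> {1,2,4}, take 1 (4->1 ok)
  t5 'y' -> {1,2,4}, take 4 (1->4 ok)
  t6 'x' -> {0,3}, take 0 (4->0 ok)
  t7 'y' -> {1,2,4}, take 2 (0->2 ok)
  t8 'x' -> {0,3}, take 3 (2->3 ok)
  t9 'x' -> {0,3}, take 0 (3->0 ok)

0,4,0,4,1,4,0,2,3,0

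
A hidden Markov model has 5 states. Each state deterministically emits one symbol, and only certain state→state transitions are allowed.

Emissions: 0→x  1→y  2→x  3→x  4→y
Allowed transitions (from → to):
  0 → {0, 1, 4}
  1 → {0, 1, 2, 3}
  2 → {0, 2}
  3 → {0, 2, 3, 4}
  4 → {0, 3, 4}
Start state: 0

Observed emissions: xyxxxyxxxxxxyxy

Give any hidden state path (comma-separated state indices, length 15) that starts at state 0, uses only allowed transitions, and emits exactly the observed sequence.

0,1,2,0,0,1,3,2,2,2,2,0,1,0,1

  pos 0: x in {0,2,3}, choose 0; start
  pos 1: y in {1,4}, choose 1; 0->1 ok
  pos 2: x in {0,2,3}, choose 2; 1->2 ok
  pos 3: x in {0,2,3}, choose 0; 2->0 ok
  pos 4: x in {0,2,3}, choose 0; 0->0 ok
  pos 5: y in {1,4}, choose 1; 0->1 ok
  pos 6: x in {0,2,3}, choose 3; 1->3 ok
  pos 7: x in {0,2,3}, choose 2; 3->2 ok
  pos 8: x in {0,2,3}, choose 2; 2->2 ok
  pos 9: x in {0,2,3}, choose 2; 2->2 ok
  pos 10: x in {0,2,3}, choose 2; 2->2 ok
  pos 11: x in {0,2,3}, choose 0; 2->0 ok
  pos 12: y in {1,4}, choose 1; 0->1 ok
  pos 13: x in {0,2,3}, choose 0; 1->0 ok
  pos 14: y in {1,4}, choose 1; 0->1 ok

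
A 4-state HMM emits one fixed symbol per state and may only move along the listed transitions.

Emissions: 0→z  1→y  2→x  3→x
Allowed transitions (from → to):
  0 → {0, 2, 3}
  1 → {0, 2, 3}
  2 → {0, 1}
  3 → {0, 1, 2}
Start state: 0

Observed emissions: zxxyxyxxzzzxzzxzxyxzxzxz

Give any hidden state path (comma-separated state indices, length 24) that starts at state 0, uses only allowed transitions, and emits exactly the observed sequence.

  0: obs=z cand={0} pick 0 [start]
  1: obs=x cand={2,3} pick 3 [0->3 ok]
  2: obs=x cand={2,3} pick 2 [3->2 ok]
  3: obs=y cand={1} pick 1 [2->1 ok]
  4: obs=x cand={2,3} pick 3 [1->3 ok]
  5: obs=y cand={1} pick 1 [3->1 ok]
  6: obs=x cand={2,3} pick 3 [1->3 ok]
  7: obs=x cand={2,3} pick 2 [3->2 ok]
  8: obs=z cand={0} pick 0 [2->0 ok]
  9: obs=z cand={0} pick 0 [0->0 ok]
  10: obs=z cand={0} pick 0 [0->0 ok]
  11: obs=x cand={2,3} pick 3 [0->3 ok]
  12: obs=z cand={0} pick 0 [3->0 ok]
  13: obs=z cand={0} pick 0 [0->0 ok]
  14: obs=x cand={2,3} pick 3 [0->3 ok]
  15: obs=z cand={0} pick 0 [3->0 ok]
  16: obs=x cand={2,3} pick 2 [0->2 ok]
  17: obs=y cand={1} pick 1 [2->1 ok]
  18: obs=x cand={2,3} pick 2 [1->2 ok]
  19: obs=z cand={0} pick 0 [2->0 ok]
  20: obs=x cand={2,3} pick 3 [0->3 ok]
  21: obs=z cand={0} pick 0 [3->0 ok]
  22: obs=x cand={2,3} pick 2 [0->2 ok]
  23: obs=z cand={0} pick 0 [2->0 ok]

0,3,2,1,3,1,3,2,0,0,0,3,0,0,3,0,2,1,2,0,3,0,2,0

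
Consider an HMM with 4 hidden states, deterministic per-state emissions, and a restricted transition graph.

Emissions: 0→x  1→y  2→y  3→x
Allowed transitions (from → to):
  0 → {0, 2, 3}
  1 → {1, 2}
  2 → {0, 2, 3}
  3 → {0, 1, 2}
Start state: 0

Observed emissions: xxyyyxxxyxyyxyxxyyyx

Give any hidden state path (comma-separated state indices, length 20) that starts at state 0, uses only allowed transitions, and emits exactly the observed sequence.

0,0,2,2,2,3,0,0,2,0,2,2,0,2,0,3,1,1,2,3

  [0] x  {0,3}  => 0  start
  [1] x  {0,3}  => 0  0->0 ok
  [2] y  {1,2}  => 2  0->2 ok
  [3] y  {1,2}  => 2  2->2 ok
  [4] y  {1,2}  => 2  2->2 ok
  [5] x  {0,3}  => 3  2->3 ok
  [6] x  {0,3}  => 0  3->0 ok
  [7] x  {0,3}  => 0  0->0 ok
  [8] y  {1,2}  => 2  0->2 ok
  [9] x  {0,3}  => 0  2->0 ok
  [10] y  {1,2}  => 2  0->2 ok
  [11] y  {1,2}  => 2  2->2 ok
  [12] x  {0,3}  => 0  2->0 ok
  [13] y  {1,2}  => 2  0->2 ok
  [14] x  {0,3}  => 0  2->0 ok
  [15] x  {0,3}  => 3  0->3 ok
  [16] y  {1,2}  => 1  3->1 ok
  [17] y  {1,2}  => 1  1->1 ok
  [18] y  {1,2}  => 2  1->2 ok
  [19] x  {0,3}  => 3  2->3 ok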